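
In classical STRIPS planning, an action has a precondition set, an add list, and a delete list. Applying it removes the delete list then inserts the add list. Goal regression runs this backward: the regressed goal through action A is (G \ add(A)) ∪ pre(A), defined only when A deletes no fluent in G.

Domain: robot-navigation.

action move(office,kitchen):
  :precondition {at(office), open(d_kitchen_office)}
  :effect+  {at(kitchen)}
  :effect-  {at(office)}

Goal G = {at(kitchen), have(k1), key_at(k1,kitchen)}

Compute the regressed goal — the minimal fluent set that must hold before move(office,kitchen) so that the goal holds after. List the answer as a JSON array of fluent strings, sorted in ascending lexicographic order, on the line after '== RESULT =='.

Regress:
  G ∩ del = {}  (empty — regression defined)
  G \ add = {at(kitchen), have(k1), key_at(k1,kitchen)} \ {at(kitchen)} = {have(k1), key_at(k1,kitchen)}
  ∪ pre   = {have(k1), key_at(k1,kitchen)} ∪ {at(office), open(d_kitchen_office)}
          = {at(office), have(k1), key_at(k1,kitchen), open(d_kitchen_office)}

== RESULT ==
["at(office)", "have(k1)", "key_at(k1,kitchen)", "open(d_kitchen_office)"]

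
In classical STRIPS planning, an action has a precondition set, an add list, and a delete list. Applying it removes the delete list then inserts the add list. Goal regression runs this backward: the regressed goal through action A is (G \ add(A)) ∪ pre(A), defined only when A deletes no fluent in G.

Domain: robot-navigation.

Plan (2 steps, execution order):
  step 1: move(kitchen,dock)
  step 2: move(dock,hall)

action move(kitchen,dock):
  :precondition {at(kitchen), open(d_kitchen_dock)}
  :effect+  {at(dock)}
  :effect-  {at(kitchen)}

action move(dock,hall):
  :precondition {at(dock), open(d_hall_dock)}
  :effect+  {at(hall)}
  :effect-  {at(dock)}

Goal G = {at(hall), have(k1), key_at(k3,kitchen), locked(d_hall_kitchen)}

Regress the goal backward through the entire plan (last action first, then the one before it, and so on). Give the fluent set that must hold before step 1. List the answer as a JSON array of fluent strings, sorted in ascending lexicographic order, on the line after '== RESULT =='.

Regress step by step:
  through step 2 (move(dock,hall)): drop {at(hall)}, keep {have(k1), key_at(k3,kitchen), locked(d_hall_kitchen)}, require {at(dock), open(d_hall_dock)}
    → {at(dock), have(k1), key_at(k3,kitchen), locked(d_hall_kitchen), open(d_hall_dock)}
  through step 1 (move(kitchen,dock)): drop {at(dock)}, keep {have(k1), key_at(k3,kitchen), locked(d_hall_kitchen), open(d_hall_dock)}, require {at(kitchen), open(d_kitchen_dock)}
    → {at(kitchen), have(k1), key_at(k3,kitchen), locked(d_hall_kitchen), open(d_hall_dock), open(d_kitchen_dock)}

== RESULT ==
["at(kitchen)", "have(k1)", "key_at(k3,kitchen)", "locked(d_hall_kitchen)", "open(d_hall_dock)", "open(d_kitchen_dock)"]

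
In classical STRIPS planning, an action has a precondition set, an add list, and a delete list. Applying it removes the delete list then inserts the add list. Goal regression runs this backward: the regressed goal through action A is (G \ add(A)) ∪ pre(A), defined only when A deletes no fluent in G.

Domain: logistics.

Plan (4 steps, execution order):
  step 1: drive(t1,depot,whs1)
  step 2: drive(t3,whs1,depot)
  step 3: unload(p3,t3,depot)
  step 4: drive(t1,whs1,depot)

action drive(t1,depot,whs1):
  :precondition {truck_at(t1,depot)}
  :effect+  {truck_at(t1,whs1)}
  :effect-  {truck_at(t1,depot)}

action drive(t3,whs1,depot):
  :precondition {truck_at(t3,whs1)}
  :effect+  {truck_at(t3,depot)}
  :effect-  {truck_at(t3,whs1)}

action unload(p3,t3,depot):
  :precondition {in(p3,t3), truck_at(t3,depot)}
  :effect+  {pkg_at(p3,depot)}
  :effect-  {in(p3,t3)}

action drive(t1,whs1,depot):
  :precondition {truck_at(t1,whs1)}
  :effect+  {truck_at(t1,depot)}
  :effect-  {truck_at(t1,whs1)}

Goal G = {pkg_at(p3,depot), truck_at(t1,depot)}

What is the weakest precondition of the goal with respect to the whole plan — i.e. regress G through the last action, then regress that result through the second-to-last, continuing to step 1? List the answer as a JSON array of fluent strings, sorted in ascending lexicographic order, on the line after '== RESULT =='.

Regress step by step:
  through step 4 (drive(t1,whs1,depot)): drop {truck_at(t1,depot)}, keep {pkg_at(p3,depot)}, require {truck_at(t1,whs1)}
    → {pkg_at(p3,depot), truck_at(t1,whs1)}
  through step 3 (unload(p3,t3,depot)): drop {pkg_at(p3,depot)}, keep {truck_at(t1,whs1)}, require {in(p3,t3), truck_at(t3,depot)}
    → {in(p3,t3), truck_at(t1,whs1), truck_at(t3,depot)}
  through step 2 (drive(t3,whs1,depot)): drop {truck_at(t3,depot)}, keep {in(p3,t3), truck_at(t1,whs1)}, require {truck_at(t3,whs1)}
    → {in(p3,t3), truck_at(t1,whs1), truck_at(t3,whs1)}
  through step 1 (drive(t1,depot,whs1)): drop {truck_at(t1,whs1)}, keep {in(p3,t3), truck_at(t3,whs1)}, require {truck_at(t1,depot)}
    → {in(p3,t3), truck_at(t1,depot), truck_at(t3,whs1)}

== RESULT ==
["in(p3,t3)", "truck_at(t1,depot)", "truck_at(t3,whs1)"]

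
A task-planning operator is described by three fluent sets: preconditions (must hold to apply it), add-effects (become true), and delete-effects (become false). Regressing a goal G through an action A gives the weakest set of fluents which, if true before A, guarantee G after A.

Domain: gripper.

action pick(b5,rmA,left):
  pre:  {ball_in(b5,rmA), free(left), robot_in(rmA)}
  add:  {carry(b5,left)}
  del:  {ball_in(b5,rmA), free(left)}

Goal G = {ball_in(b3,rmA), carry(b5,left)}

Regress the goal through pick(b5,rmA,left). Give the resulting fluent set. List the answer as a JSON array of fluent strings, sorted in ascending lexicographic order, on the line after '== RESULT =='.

Compute (G \ add) ∪ pre:
  G ∩ del = {}  (empty — regression defined)
  G \ add = {ball_in(b3,rmA), carry(b5,left)} \ {carry(b5,left)} = {ball_in(b3,rmA)}
  ∪ pre   = {ball_in(b3,rmA)} ∪ {ball_in(b5,rmA), free(left), robot_in(rmA)}
          = {ball_in(b3,rmA), ball_in(b5,rmA), free(left), robot_in(rmA)}

== RESULT ==
["ball_in(b3,rmA)", "ball_in(b5,rmA)", "free(left)", "robot_in(rmA)"]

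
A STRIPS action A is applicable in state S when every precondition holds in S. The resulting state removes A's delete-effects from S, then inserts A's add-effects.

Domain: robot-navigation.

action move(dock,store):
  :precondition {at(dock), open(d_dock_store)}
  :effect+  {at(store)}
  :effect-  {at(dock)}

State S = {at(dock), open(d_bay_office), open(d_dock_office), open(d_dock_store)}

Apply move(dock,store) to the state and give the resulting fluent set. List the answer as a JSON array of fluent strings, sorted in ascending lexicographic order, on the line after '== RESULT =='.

Compute (S \ del) ∪ add:
  pre ⊆ S: {at(dock), open(d_dock_store)} ⊆ S  — applicable
  S \ del = {open(d_bay_office), open(d_dock_office), open(d_dock_store)}
  ∪ add   = {at(store), open(d_bay_office), open(d_dock_office), open(d_dock_store)}

== RESULT ==
["at(store)", "open(d_bay_office)", "open(d_dock_office)", "open(d_dock_store)"]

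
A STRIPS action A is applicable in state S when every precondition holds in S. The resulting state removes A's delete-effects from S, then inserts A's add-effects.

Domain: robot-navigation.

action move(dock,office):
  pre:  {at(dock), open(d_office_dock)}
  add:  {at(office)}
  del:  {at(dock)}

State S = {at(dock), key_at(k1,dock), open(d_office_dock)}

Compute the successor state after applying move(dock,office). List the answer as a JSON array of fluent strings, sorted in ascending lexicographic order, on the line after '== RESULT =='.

Progress:
  pre ⊆ S: {at(dock), open(d_office_dock)} ⊆ S  — applicable
  S \ del = {key_at(k1,dock), open(d_office_dock)}
  ∪ add   = {at(office), key_at(k1,dock), open(d_office_dock)}

== RESULT ==
["at(office)", "key_at(k1,dock)", "open(d_office_dock)"]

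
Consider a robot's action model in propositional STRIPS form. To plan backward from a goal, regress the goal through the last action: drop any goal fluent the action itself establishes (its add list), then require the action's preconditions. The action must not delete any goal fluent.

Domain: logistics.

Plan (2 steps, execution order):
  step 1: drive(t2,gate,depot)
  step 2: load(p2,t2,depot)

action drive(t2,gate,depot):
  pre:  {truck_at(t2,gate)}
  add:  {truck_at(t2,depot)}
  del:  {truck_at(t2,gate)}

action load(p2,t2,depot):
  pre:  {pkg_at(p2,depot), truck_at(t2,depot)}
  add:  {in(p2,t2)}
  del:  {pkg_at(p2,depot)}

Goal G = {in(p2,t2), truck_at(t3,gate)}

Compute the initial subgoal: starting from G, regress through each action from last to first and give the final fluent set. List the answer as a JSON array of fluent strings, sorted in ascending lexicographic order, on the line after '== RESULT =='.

Work backward from the goal:
  through step 2 (load(p2,t2,depot)): drop {in(p2,t2)}, keep {truck_at(t3,gate)}, require {pkg_at(p2,depot), truck_at(t2,depot)}
    → {pkg_at(p2,depot), truck_at(t2,depot), truck_at(t3,gate)}
  through step 1 (drive(t2,gate,depot)): drop {truck_at(t2,depot)}, keep {pkg_at(p2,depot), truck_at(t3,gate)}, require {truck_at(t2,gate)}
    → {pkg_at(p2,depot), truck_at(t2,gate), truck_at(t3,gate)}

== RESULT ==
["pkg_at(p2,depot)", "truck_at(t2,gate)", "truck_at(t3,gate)"]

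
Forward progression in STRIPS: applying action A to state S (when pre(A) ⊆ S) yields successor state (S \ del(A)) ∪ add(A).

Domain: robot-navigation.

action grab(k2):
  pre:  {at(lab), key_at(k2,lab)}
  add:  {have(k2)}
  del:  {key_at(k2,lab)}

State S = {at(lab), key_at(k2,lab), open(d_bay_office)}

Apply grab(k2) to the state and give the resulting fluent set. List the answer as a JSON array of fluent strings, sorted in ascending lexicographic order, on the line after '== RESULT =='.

Progress:
  pre ⊆ S: {at(lab), key_at(k2,lab)} ⊆ S  — applicable
  S \ del = {at(lab), open(d_bay_office)}
  ∪ add   = {at(lab), have(k2), open(d_bay_office)}

== RESULT ==
["at(lab)", "have(k2)", "open(d_bay_office)"]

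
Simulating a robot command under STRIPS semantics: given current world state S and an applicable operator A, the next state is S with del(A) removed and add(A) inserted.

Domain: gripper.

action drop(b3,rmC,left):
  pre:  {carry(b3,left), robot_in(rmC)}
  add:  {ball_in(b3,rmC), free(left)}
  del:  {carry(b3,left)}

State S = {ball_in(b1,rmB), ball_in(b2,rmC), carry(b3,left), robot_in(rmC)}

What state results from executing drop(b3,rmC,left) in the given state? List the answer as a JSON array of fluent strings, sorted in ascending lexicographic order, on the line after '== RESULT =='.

Progress:
  pre ⊆ S: {carry(b3,left), robot_in(rmC)} ⊆ S  — applicable
  S \ del = {ball_in(b1,rmB), ball_in(b2,rmC), robot_in(rmC)}
  ∪ add   = {ball_in(b1,rmB), ball_in(b2,rmC), ball_in(b3,rmC), free(left), robot_in(rmC)}

== RESULT ==
["ball_in(b1,rmB)", "ball_in(b2,rmC)", "ball_in(b3,rmC)", "free(left)", "robot_in(rmC)"]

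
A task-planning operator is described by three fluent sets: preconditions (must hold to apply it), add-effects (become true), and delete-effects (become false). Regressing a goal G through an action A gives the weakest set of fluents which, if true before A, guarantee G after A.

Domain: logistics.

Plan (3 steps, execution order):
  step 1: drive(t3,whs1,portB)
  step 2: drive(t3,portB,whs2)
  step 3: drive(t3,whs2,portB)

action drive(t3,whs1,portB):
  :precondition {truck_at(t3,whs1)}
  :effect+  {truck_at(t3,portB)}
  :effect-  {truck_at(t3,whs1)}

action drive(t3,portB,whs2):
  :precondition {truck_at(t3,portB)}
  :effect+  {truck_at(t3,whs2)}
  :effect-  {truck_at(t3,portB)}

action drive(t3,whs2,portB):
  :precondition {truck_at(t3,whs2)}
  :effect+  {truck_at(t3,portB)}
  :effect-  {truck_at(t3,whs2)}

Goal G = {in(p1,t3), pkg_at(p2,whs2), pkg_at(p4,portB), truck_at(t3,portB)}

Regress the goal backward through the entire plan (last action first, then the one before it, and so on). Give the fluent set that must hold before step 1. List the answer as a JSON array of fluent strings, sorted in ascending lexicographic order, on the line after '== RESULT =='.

Work backward from the goal:
  through step 3 (drive(t3,whs2,portB)): drop {truck_at(t3,portB)}, keep {in(p1,t3), pkg_at(p2,whs2), pkg_at(p4,portB)}, require {truck_at(t3,whs2)}
    → {in(p1,t3), pkg_at(p2,whs2), pkg_at(p4,portB), truck_at(t3,whs2)}
  through step 2 (drive(t3,portB,whs2)): drop {truck_at(t3,whs2)}, keep {in(p1,t3), pkg_at(p2,whs2), pkg_at(p4,portB)}, require {truck_at(t3,portB)}
    → {in(p1,t3), pkg_at(p2,whs2), pkg_at(p4,portB), truck_at(t3,portB)}
  through step 1 (drive(t3,whs1,portB)): drop {truck_at(t3,portB)}, keep {in(p1,t3), pkg_at(p2,whs2), pkg_at(p4,portB)}, require {truck_at(t3,whs1)}
    → {in(p1,t3), pkg_at(p2,whs2), pkg_at(p4,portB), truck_at(t3,whs1)}

== RESULT ==
["in(p1,t3)", "pkg_at(p2,whs2)", "pkg_at(p4,portB)", "truck_at(t3,whs1)"]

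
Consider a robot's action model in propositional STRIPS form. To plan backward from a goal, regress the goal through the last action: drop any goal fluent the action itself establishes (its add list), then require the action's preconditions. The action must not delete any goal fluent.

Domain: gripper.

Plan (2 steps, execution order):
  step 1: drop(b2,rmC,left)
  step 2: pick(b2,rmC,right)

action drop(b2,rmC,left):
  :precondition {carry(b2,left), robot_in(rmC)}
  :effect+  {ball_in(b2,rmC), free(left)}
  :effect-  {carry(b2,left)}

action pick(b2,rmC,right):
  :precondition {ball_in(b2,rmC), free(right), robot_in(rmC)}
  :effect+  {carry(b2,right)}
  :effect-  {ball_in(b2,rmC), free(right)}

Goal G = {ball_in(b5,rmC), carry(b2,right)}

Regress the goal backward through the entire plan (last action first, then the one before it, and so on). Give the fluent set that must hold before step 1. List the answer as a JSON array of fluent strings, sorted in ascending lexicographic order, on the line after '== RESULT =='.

Regress step by step:
  through step 2 (pick(b2,rmC,right)): drop {carry(b2,right)}, keep {ball_in(b5,rmC)}, require {ball_in(b2,rmC), free(right), robot_in(rmC)}
    → {ball_in(b2,rmC), ball_in(b5,rmC), free(right), robot_in(rmC)}
  through step 1 (drop(b2,rmC,left)): drop {ball_in(b2,rmC)}, keep {ball_in(b5,rmC), free(right), robot_in(rmC)}, require {carry(b2,left), robot_in(rmC)}
    → {ball_in(b5,rmC), carry(b2,left), free(right), robot_in(rmC)}

== RESULT ==
["ball_in(b5,rmC)", "carry(b2,left)", "free(right)", "robot_in(rmC)"]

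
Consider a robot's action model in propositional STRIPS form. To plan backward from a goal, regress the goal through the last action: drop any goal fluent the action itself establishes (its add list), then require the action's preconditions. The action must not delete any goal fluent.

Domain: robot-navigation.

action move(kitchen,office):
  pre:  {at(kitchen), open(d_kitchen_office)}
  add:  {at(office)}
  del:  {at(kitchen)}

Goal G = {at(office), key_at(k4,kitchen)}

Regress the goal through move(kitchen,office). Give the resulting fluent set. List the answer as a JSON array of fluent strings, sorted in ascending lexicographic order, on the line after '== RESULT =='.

Regress:
  G ∩ del = {}  (empty — regression defined)
  G \ add = {at(office), key_at(k4,kitchen)} \ {at(office)} = {key_at(k4,kitchen)}
  ∪ pre   = {key_at(k4,kitchen)} ∪ {at(kitchen), open(d_kitchen_office)}
          = {at(kitchen), key_at(k4,kitchen), open(d_kitchen_office)}

== RESULT ==
["at(kitchen)", "key_at(k4,kitchen)", "open(d_kitchen_office)"]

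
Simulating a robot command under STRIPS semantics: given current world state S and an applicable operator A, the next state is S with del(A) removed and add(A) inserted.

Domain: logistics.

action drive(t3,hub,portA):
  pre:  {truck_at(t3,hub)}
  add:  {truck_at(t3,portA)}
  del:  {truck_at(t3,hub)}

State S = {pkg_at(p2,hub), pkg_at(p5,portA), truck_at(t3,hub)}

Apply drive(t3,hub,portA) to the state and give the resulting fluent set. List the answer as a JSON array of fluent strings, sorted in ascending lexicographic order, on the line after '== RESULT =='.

Compute (S \ del) ∪ add:
  pre ⊆ S: {truck_at(t3,hub)} ⊆ S  — applicable
  S \ del = {pkg_at(p2,hub), pkg_at(p5,portA)}
  ∪ add   = {pkg_at(p2,hub), pkg_at(p5,portA), truck_at(t3,portA)}

== RESULT ==
["pkg_at(p2,hub)", "pkg_at(p5,portA)", "truck_at(t3,portA)"]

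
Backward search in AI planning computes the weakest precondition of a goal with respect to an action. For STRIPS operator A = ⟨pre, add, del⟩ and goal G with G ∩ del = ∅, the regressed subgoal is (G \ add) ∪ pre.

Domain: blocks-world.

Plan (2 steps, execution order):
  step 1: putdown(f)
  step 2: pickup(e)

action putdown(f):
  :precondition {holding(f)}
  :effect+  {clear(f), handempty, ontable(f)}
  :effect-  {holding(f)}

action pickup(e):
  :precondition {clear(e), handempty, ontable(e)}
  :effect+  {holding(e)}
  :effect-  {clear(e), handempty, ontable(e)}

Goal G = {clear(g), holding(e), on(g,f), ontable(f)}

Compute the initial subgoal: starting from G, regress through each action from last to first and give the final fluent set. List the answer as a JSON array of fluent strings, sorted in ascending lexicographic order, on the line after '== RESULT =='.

Regress step by step:
  through step 2 (pickup(e)): drop {holding(e)}, keep {clear(g), on(g,f), ontable(f)}, require {clear(e), handempty, ontable(e)}
    → {clear(e), clear(g), handempty, on(g,f), ontable(e), ontable(f)}
  through step 1 (putdown(f)): drop {handempty, ontable(f)}, keep {clear(e), clear(g), on(g,f), ontable(e)}, require {holding(f)}
    → {clear(e), clear(g), holding(f), on(g,f), ontable(e)}

== RESULT ==
["clear(e)", "clear(g)", "holding(f)", "on(g,f)", "ontable(e)"]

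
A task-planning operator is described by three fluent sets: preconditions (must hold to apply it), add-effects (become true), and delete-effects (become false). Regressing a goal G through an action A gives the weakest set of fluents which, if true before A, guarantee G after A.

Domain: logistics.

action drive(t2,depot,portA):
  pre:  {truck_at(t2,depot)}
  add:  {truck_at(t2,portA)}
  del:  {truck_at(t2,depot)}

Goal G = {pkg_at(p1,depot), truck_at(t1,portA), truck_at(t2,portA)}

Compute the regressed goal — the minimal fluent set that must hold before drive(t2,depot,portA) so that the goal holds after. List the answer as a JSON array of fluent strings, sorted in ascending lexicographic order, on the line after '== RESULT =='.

Regress:
  G ∩ del = {}  (empty — regression defined)
  G \ add = {pkg_at(p1,depot), truck_at(t1,portA), truck_at(t2,portA)} \ {truck_at(t2,portA)} = {pkg_at(p1,depot), truck_at(t1,portA)}
  ∪ pre   = {pkg_at(p1,depot), truck_at(t1,portA)} ∪ {truck_at(t2,depot)}
          = {pkg_at(p1,depot), truck_at(t1,portA), truck_at(t2,depot)}

== RESULT ==
["pkg_at(p1,depot)", "truck_at(t1,portA)", "truck_at(t2,depot)"]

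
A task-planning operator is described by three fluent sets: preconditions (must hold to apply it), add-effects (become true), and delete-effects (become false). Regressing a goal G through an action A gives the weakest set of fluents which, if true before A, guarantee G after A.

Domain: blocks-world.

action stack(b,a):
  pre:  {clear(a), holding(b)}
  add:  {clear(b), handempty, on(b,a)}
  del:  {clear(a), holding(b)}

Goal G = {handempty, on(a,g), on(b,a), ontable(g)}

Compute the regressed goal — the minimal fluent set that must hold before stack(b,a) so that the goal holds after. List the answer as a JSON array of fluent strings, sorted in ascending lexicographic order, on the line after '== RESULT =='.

Regress:
  G ∩ del = {}  (empty — regression defined)
  G \ add = {handempty, on(a,g), on(b,a), ontable(g)} \ {clear(b), handempty, on(b,a)} = {on(a,g), ontable(g)}
  ∪ pre   = {on(a,g), ontable(g)} ∪ {clear(a), holding(b)}
          = {clear(a), holding(b), on(a,g), ontable(g)}

== RESULT ==
["clear(a)", "holding(b)", "on(a,g)", "ontable(g)"]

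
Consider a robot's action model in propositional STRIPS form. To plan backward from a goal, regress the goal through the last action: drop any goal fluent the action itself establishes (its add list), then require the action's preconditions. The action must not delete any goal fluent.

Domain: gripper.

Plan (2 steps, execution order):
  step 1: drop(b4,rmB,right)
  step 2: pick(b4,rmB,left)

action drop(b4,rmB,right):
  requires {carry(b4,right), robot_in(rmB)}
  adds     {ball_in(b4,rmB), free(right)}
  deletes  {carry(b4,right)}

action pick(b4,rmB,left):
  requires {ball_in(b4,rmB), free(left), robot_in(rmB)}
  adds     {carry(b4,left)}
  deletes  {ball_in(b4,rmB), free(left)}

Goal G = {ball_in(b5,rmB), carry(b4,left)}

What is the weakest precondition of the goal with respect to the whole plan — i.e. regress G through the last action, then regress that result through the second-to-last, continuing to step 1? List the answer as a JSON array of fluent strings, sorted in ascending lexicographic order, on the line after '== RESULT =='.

Regress step by step:
  through step 2 (pick(b4,rmB,left)): drop {carry(b4,left)}, keep {ball_in(b5,rmB)}, require {ball_in(b4,rmB), free(left), robot_in(rmB)}
    → {ball_in(b4,rmB), ball_in(b5,rmB), free(left), robot_in(rmB)}
  through step 1 (drop(b4,rmB,right)): drop {ball_in(b4,rmB)}, keep {ball_in(b5,rmB), free(left), robot_in(rmB)}, require {carry(b4,right), robot_in(rmB)}
    → {ball_in(b5,rmB), carry(b4,right), free(left), robot_in(rmB)}

== RESULT ==
["ball_in(b5,rmB)", "carry(b4,right)", "free(left)", "robot_in(rmB)"]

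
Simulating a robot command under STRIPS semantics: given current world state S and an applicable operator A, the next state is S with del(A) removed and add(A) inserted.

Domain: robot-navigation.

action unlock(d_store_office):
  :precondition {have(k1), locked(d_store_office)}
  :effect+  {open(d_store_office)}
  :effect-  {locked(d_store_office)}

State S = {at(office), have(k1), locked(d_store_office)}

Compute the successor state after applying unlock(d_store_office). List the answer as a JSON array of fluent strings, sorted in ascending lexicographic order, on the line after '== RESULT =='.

Progress:
  pre ⊆ S: {have(k1), locked(d_store_office)} ⊆ S  — applicable
  S \ del = {at(office), have(k1)}
  ∪ add   = {at(office), have(k1), open(d_store_office)}

== RESULT ==
["at(office)", "have(k1)", "open(d_store_office)"]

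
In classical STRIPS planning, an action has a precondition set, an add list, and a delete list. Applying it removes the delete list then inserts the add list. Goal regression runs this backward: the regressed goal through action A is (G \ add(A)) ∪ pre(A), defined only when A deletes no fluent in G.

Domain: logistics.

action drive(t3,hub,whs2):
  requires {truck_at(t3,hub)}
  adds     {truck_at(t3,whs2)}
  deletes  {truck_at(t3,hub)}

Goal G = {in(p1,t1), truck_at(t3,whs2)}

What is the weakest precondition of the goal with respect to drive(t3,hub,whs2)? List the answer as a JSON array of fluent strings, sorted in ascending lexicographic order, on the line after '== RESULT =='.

Regress:
  G ∩ del = {}  (empty — regression defined)
  G \ add = {in(p1,t1), truck_at(t3,whs2)} \ {truck_at(t3,whs2)} = {in(p1,t1)}
  ∪ pre   = {in(p1,t1)} ∪ {truck_at(t3,hub)}
          = {in(p1,t1), truck_at(t3,hub)}

== RESULT ==
["in(p1,t1)", "truck_at(t3,hub)"]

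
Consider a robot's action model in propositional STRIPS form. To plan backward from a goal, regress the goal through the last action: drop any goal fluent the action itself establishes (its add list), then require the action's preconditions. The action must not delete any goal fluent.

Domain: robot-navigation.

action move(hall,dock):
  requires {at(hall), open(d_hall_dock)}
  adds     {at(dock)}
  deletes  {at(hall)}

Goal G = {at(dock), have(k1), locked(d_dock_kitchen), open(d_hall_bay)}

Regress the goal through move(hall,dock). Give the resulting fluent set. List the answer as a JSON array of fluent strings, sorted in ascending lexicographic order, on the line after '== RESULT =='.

Regress:
  G ∩ del = {}  (empty — regression defined)
  G \ add = {at(dock), have(k1), locked(d_dock_kitchen), open(d_hall_bay)} \ {at(dock)} = {have(k1), locked(d_dock_kitchen), open(d_hall_bay)}
  ∪ pre   = {have(k1), locked(d_dock_kitchen), open(d_hall_bay)} ∪ {at(hall), open(d_hall_dock)}
          = {at(hall), have(k1), locked(d_dock_kitchen), open(d_hall_bay), open(d_hall_dock)}

== RESULT ==
["at(hall)", "have(k1)", "locked(d_dock_kitchen)", "open(d_hall_bay)", "open(d_hall_dock)"]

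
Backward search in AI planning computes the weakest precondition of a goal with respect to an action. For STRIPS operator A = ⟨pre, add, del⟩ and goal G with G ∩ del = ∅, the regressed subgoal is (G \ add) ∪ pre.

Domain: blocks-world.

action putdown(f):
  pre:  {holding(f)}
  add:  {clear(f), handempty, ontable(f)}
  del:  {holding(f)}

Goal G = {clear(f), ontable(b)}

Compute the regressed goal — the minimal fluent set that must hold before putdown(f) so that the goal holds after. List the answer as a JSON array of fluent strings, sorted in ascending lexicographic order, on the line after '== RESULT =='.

Compute (G \ add) ∪ pre:
  G ∩ del = {}  (empty — regression defined)
  G \ add = {clear(f), ontable(b)} \ {clear(f), handempty, ontable(f)} = {ontable(b)}
  ∪ pre   = {ontable(b)} ∪ {holding(f)}
          = {holding(f), ontable(b)}

== RESULT ==
["holding(f)", "ontable(b)"]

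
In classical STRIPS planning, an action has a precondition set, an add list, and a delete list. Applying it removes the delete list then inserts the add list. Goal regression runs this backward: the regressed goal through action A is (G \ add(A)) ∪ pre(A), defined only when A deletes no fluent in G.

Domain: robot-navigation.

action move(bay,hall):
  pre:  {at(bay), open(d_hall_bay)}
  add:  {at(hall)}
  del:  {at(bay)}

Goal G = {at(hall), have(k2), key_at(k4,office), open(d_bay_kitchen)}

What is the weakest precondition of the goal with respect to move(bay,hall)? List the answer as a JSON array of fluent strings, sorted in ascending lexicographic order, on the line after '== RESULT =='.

Regress:
  G ∩ del = {}  (empty — regression defined)
  G \ add = {at(hall), have(k2), key_at(k4,office), open(d_bay_kitchen)} \ {at(hall)} = {have(k2), key_at(k4,office), open(d_bay_kitchen)}
  ∪ pre   = {have(k2), key_at(k4,office), open(d_bay_kitchen)} ∪ {at(bay), open(d_hall_bay)}
          = {at(bay), have(k2), key_at(k4,office), open(d_bay_kitchen), open(d_hall_bay)}

== RESULT ==
["at(bay)", "have(k2)", "key_at(k4,office)", "open(d_bay_kitchen)", "open(d_hall_bay)"]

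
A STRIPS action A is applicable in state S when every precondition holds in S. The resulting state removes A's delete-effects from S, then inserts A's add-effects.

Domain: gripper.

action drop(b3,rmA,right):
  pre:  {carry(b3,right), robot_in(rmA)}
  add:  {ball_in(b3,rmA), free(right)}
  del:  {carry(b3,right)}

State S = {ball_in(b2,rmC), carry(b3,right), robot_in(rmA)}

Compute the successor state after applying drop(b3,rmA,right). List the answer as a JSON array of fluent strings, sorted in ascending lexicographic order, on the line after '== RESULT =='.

Compute (S \ del) ∪ add:
  pre ⊆ S: {carry(b3,right), robot_in(rmA)} ⊆ S  — applicable
  S \ del = {ball_in(b2,rmC), robot_in(rmA)}
  ∪ add   = {ball_in(b2,rmC), ball_in(b3,rmA), free(right), robot_in(rmA)}

== RESULT ==
["ball_in(b2,rmC)", "ball_in(b3,rmA)", "free(right)", "robot_in(rmA)"]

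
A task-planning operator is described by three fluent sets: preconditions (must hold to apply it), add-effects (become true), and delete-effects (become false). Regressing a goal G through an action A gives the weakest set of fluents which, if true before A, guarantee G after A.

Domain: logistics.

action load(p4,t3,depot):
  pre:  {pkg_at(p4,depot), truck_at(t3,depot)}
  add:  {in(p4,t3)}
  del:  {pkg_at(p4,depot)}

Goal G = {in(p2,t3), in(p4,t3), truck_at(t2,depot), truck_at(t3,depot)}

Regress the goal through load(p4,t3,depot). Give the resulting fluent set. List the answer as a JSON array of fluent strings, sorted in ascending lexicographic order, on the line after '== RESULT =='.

Compute (G \ add) ∪ pre:
  G ∩ del = {}  (empty — regression defined)
  G \ add = {in(p2,t3), in(p4,t3), truck_at(t2,depot), truck_at(t3,depot)} \ {in(p4,t3)} = {in(p2,t3), truck_at(t2,depot), truck_at(t3,depot)}
  ∪ pre   = {in(p2,t3), truck_at(t2,depot), truck_at(t3,depot)} ∪ {pkg_at(p4,depot), truck_at(t3,depot)}
          = {in(p2,t3), pkg_at(p4,depot), truck_at(t2,depot), truck_at(t3,depot)}

== RESULT ==
["in(p2,t3)", "pkg_at(p4,depot)", "truck_at(t2,depot)", "truck_at(t3,depot)"]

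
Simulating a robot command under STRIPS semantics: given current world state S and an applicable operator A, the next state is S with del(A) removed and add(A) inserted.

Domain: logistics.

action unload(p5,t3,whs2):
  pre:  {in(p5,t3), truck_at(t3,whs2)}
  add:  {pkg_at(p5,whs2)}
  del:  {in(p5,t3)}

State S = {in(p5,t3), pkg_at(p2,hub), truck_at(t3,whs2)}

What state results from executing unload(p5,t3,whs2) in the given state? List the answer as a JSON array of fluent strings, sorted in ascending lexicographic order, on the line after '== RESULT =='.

Progress:
  pre ⊆ S: {in(p5,t3), truck_at(t3,whs2)} ⊆ S  — applicable
  S \ del = {pkg_at(p2,hub), truck_at(t3,whs2)}
  ∪ add   = {pkg_at(p2,hub), pkg_at(p5,whs2), truck_at(t3,whs2)}

== RESULT ==
["pkg_at(p2,hub)", "pkg_at(p5,whs2)", "truck_at(t3,whs2)"]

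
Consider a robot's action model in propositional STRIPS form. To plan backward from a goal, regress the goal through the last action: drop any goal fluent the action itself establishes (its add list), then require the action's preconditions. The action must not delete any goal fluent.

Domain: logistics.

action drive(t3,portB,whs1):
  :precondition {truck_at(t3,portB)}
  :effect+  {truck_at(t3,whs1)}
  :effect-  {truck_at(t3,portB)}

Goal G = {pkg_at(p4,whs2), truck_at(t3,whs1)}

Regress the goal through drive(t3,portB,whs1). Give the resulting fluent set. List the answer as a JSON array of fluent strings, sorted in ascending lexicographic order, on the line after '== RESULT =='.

Compute (G \ add) ∪ pre:
  G ∩ del = {}  (empty — regression defined)
  G \ add = {pkg_at(p4,whs2), truck_at(t3,whs1)} \ {truck_at(t3,whs1)} = {pkg_at(p4,whs2)}
  ∪ pre   = {pkg_at(p4,whs2)} ∪ {truck_at(t3,portB)}
          = {pkg_at(p4,whs2), truck_at(t3,portB)}

== RESULT ==
["pkg_at(p4,whs2)", "truck_at(t3,portB)"]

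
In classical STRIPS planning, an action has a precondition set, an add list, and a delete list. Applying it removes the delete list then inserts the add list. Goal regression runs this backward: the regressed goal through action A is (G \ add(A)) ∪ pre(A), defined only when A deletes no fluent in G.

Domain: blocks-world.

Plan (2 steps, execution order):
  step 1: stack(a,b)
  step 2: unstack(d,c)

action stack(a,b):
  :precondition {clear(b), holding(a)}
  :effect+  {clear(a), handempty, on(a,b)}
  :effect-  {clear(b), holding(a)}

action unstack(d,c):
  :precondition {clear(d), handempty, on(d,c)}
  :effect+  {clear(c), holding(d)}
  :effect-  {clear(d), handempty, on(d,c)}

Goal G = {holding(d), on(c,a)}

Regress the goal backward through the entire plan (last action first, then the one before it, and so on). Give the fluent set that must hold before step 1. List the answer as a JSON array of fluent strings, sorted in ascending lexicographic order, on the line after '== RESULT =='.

Work backward from the goal:
  through step 2 (unstack(d,c)): drop {holding(d)}, keep {on(c,a)}, require {clear(d), handempty, on(d,c)}
    → {clear(d), handempty, on(c,a), on(d,c)}
  through step 1 (stack(a,b)): drop {handempty}, keep {clear(d), on(c,a), on(d,c)}, require {clear(b), holding(a)}
    → {clear(b), clear(d), holding(a), on(c,a), on(d,c)}

== RESULT ==
["clear(b)", "clear(d)", "holding(a)", "on(c,a)", "on(d,c)"]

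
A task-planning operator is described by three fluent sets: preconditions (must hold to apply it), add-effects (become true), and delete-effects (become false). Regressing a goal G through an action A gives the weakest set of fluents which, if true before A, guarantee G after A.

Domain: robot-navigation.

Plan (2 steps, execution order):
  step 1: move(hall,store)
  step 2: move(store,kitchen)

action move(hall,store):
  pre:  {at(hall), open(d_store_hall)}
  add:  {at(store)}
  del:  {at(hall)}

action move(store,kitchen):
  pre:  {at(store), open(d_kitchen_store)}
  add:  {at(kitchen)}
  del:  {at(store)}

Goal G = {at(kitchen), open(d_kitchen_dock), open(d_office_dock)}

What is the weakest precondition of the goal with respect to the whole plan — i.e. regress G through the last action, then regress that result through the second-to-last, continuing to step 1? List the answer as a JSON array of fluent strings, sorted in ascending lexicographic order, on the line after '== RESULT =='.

Regress step by step:
  through step 2 (move(store,kitchen)): drop {at(kitchen)}, keep {open(d_kitchen_dock), open(d_office_dock)}, require {at(store), open(d_kitchen_store)}
    → {at(store), open(d_kitchen_dock), open(d_kitchen_store), open(d_office_dock)}
  through step 1 (move(hall,store)): drop {at(store)}, keep {open(d_kitchen_dock), open(d_kitchen_store), open(d_office_dock)}, require {at(hall), open(d_store_hall)}
    → {at(hall), open(d_kitchen_dock), open(d_kitchen_store), open(d_office_dock), open(d_store_hall)}

== RESULT ==
["at(hall)", "open(d_kitchen_dock)", "open(d_kitchen_store)", "open(d_office_dock)", "open(d_store_hall)"]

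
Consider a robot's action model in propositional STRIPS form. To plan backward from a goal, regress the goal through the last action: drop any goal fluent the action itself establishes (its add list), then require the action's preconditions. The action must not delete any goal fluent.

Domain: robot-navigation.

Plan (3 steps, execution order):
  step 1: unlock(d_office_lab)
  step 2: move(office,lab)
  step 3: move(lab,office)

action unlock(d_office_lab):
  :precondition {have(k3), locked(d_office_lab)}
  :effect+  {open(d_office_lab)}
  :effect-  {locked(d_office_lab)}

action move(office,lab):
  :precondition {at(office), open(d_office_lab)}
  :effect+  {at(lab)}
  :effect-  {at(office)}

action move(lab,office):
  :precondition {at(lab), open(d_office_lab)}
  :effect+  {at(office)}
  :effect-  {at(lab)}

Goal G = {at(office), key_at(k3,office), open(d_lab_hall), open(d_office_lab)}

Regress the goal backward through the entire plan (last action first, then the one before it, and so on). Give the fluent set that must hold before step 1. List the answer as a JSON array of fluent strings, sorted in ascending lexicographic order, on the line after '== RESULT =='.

Work backward from the goal:
  through step 3 (move(lab,office)): drop {at(office)}, keep {key_at(k3,office), open(d_lab_hall), open(d_office_lab)}, require {at(lab), open(d_office_lab)}
    → {at(lab), key_at(k3,office), open(d_lab_hall), open(d_office_lab)}
  through step 2 (move(office,lab)): drop {at(lab)}, keep {key_at(k3,office), open(d_lab_hall), open(d_office_lab)}, require {at(office), open(d_office_lab)}
    → {at(office), key_at(k3,office), open(d_lab_hall), open(d_office_lab)}
  through step 1 (unlock(d_office_lab)): drop {open(d_office_lab)}, keep {at(office), key_at(k3,office), open(d_lab_hall)}, require {have(k3), locked(d_office_lab)}
    → {at(office), have(k3), key_at(k3,office), locked(d_office_lab), open(d_lab_hall)}

== RESULT ==
["at(office)", "have(k3)", "key_at(k3,office)", "locked(d_office_lab)", "open(d_lab_hall)"]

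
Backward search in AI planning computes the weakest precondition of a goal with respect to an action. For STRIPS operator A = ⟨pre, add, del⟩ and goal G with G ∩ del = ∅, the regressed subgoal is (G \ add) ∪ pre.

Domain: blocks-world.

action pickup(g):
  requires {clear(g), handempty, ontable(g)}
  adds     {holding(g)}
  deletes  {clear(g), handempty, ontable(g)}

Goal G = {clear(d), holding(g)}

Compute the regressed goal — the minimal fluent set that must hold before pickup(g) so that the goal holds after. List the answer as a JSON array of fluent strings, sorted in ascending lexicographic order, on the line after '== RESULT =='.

Compute (G \ add) ∪ pre:
  G ∩ del = {}  (empty — regression defined)
  G \ add = {clear(d), holding(g)} \ {holding(g)} = {clear(d)}
  ∪ pre   = {clear(d)} ∪ {clear(g), handempty, ontable(g)}
          = {clear(d), clear(g), handempty, ontable(g)}

== RESULT ==
["clear(d)", "clear(g)", "handempty", "ontable(g)"]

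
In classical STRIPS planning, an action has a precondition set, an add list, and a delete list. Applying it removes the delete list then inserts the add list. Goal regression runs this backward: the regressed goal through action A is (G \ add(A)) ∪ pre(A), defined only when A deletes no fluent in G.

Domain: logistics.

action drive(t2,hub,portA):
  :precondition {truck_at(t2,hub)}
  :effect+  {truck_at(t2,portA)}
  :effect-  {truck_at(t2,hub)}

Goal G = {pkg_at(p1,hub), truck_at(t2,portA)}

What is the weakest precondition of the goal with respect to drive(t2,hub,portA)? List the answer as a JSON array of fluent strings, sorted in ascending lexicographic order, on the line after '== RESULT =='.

Compute (G \ add) ∪ pre:
  G ∩ del = {}  (empty — regression defined)
  G \ add = {pkg_at(p1,hub), truck_at(t2,portA)} \ {truck_at(t2,portA)} = {pkg_at(p1,hub)}
  ∪ pre   = {pkg_at(p1,hub)} ∪ {truck_at(t2,hub)}
          = {pkg_at(p1,hub), truck_at(t2,hub)}

== RESULT ==
["pkg_at(p1,hub)", "truck_at(t2,hub)"]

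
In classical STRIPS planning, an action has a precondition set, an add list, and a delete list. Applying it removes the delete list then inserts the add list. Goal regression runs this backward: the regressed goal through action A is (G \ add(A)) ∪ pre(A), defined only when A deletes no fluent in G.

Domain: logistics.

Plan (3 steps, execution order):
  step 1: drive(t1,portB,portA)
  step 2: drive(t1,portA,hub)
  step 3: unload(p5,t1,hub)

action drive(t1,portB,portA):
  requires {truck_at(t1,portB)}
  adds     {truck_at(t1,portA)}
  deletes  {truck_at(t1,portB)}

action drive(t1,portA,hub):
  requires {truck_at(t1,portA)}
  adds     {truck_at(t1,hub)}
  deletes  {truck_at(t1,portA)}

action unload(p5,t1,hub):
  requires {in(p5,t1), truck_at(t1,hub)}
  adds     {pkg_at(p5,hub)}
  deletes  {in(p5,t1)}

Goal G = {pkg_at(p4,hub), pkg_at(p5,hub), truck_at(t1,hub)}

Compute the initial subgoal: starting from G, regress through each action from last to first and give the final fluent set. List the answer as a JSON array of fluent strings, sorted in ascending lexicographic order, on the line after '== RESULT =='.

Work backward from the goal:
  through step 3 (unload(p5,t1,hub)): drop {pkg_at(p5,hub)}, keep {pkg_at(p4,hub), truck_at(t1,hub)}, require {in(p5,t1), truck_at(t1,hub)}
    → {in(p5,t1), pkg_at(p4,hub), truck_at(t1,hub)}
  through step 2 (drive(t1,portA,hub)): drop {truck_at(t1,hub)}, keep {in(p5,t1), pkg_at(p4,hub)}, require {truck_at(t1,portA)}
    → {in(p5,t1), pkg_at(p4,hub), truck_at(t1,portA)}
  through step 1 (drive(t1,portB,portA)): drop {truck_at(t1,portA)}, keep {in(p5,t1), pkg_at(p4,hub)}, require {truck_at(t1,portB)}
    → {in(p5,t1), pkg_at(p4,hub), truck_at(t1,portB)}

== RESULT ==
["in(p5,t1)", "pkg_at(p4,hub)", "truck_at(t1,portB)"]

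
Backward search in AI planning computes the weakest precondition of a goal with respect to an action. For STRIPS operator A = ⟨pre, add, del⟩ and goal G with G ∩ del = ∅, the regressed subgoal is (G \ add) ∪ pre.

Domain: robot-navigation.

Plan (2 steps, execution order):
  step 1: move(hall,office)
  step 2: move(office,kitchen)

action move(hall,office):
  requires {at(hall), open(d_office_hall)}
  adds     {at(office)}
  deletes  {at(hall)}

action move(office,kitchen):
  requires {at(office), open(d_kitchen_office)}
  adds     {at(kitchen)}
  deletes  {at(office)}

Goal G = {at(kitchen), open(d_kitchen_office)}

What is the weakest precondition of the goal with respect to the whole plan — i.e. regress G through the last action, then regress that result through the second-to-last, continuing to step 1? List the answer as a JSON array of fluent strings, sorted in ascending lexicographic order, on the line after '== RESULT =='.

Regress step by step:
  through step 2 (move(office,kitchen)): drop {at(kitchen)}, keep {open(d_kitchen_office)}, require {at(office), open(d_kitchen_office)}
    → {at(office), open(d_kitchen_office)}
  through step 1 (move(hall,office)): drop {at(office)}, keep {open(d_kitchen_office)}, require {at(hall), open(d_office_hall)}
    → {at(hall), open(d_kitchen_office), open(d_office_hall)}

== RESULT ==
["at(hall)", "open(d_kitchen_office)", "open(d_office_hall)"]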